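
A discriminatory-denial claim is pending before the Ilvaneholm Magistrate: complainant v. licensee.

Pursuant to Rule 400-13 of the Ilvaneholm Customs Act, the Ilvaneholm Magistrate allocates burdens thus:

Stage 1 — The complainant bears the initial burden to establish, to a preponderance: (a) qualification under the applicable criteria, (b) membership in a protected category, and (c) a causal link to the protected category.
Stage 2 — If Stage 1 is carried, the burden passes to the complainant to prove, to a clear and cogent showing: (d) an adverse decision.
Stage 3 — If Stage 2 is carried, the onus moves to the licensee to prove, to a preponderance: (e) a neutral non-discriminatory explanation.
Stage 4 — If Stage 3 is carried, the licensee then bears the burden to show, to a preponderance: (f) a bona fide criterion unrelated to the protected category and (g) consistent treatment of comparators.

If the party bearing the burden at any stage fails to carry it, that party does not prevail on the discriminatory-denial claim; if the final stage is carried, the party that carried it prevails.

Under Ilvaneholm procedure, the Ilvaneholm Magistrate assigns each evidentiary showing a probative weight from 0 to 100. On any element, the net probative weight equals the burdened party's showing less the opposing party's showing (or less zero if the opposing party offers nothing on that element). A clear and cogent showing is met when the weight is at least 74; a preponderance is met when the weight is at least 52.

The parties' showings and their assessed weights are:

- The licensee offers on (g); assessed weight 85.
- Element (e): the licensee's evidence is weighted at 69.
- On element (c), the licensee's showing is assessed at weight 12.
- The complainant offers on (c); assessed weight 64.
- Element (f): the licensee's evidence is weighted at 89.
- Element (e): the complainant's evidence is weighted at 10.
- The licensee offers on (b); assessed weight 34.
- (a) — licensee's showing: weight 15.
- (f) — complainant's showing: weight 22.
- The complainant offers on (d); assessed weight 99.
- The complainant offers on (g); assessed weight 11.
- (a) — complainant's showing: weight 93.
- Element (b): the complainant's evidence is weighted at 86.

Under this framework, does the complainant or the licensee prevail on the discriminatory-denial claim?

licensee

Stage 1 — burden on complainant; standard: a preponderance (weight is at least 52).
    (a): 93 − 15 = 78 ≥ 52 [met]
    (b): 86 − 34 = 52 ≥ 52 [met]
    (c): 64 − 12 = 52 ≥ 52 [met]
  Stage 1 carried; the burden remains with the complainant.
Stage 2 — burden on complainant; standard: a clear and cogent showing (weight is at least 74).
    (d): 99 ≥ 74 [met]
  Stage 2 is satisfied; the onus moves to the licensee.
Stage 3 — burden on licensee; standard: a preponderance (weight is at least 52).
    (e): 69 − 10 = 59 ≥ 52 [met]
  Stage 3 is satisfied; the licensee continues to bear the burden.
Stage 4 — burden on licensee; standard: a preponderance (weight is at least 52).
    (f): 89 − 22 = 67 ≥ 52 [met]
    (g): 85 − 11 = 74 ≥ 52 [met]
  All elements met at the final stage.
All stages carried — the licensee prevails.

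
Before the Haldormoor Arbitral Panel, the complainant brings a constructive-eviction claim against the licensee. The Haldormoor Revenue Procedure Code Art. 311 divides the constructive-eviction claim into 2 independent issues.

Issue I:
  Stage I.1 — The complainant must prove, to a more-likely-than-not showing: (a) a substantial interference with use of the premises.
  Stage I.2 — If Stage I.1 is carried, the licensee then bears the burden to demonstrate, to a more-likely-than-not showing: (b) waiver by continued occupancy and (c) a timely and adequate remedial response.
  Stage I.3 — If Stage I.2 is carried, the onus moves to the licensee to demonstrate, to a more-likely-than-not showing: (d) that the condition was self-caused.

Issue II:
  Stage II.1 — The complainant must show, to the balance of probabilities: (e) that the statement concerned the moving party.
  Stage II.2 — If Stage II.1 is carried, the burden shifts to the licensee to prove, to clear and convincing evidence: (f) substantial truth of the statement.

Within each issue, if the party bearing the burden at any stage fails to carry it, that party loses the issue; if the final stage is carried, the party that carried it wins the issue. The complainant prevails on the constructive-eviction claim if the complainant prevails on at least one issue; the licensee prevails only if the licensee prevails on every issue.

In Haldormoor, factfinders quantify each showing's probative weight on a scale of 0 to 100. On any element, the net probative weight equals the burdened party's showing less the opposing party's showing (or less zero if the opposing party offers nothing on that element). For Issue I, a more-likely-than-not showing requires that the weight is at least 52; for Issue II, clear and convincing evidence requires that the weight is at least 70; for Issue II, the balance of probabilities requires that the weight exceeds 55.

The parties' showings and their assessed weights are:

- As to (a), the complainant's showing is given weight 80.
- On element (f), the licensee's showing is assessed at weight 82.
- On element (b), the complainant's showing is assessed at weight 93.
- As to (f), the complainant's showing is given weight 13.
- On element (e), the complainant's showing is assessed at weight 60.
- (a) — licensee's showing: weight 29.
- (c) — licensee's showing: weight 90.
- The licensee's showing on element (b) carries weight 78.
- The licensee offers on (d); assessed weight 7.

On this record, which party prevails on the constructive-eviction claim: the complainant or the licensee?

— Issue I —
Stage I.1 (complainant, a more-likely-than-not showing, weight is at least 52): (a) net 80−29=51 < 52 — fails.
  Stage I.1 not carried; the complainant fails its burden.
So the licensee prevails on this issue.
— Issue II —
Stage II.1 (complainant, the balance of probabilities, weight exceeds 55): (e) 60 > 55 — meets.
  The complainant carries Stage II.1; the licensee now bears the burden.
Stage II.2 (licensee, clear and convincing evidence, weight is at least 70): (f) net 82−13=69 < 70 — fails.
  The licensee does not carry Stage II.2.
The analysis ends at Stage II.2; the complainant prevails on this issue.
Per-issue: Issue I → licensee; Issue II → complainant. The complainant must prevail on at least one issue; overall, the complainant prevails.

complainant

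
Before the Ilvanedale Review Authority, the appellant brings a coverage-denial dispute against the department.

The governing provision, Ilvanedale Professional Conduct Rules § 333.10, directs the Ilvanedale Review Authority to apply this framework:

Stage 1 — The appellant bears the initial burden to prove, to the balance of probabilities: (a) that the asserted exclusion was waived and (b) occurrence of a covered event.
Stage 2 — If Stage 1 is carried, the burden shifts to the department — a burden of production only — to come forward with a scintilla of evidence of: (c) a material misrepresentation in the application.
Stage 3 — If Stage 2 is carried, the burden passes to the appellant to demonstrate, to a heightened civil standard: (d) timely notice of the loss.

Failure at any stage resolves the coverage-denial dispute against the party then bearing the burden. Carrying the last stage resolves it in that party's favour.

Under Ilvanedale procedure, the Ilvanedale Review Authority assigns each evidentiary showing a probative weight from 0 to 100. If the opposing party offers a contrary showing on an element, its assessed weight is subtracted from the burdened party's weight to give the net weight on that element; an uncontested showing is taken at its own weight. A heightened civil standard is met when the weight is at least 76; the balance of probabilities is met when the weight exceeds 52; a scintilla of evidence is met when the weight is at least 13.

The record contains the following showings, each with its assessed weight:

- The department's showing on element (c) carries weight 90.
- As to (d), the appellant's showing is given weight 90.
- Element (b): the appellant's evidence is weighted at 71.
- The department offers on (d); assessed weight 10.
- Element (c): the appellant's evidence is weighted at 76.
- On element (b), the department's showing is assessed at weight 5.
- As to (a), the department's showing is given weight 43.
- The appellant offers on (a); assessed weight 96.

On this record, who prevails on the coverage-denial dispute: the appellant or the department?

appellant

Stage 1 (appellant, the balance of probabilities, weight exceeds 52): (a) net 96−43=53 > 52 — meets; (b) net 71−5=66 > 52 — meets.
  Stage 1 is satisfied; the onus moves to the department.
Stage 2 (department, a scintilla of evidence, weight is at least 13): (c) net 90−76=14 ≥ 13 — meets.
  The department carries Stage 2; the appellant now bears the burden.
Stage 3 (appellant, a heightened civil standard, weight is at least 76): (d) net 90−10=80 ≥ 76 — meets.
  All elements met at the final stage.
With every stage satisfied, the appellant prevails.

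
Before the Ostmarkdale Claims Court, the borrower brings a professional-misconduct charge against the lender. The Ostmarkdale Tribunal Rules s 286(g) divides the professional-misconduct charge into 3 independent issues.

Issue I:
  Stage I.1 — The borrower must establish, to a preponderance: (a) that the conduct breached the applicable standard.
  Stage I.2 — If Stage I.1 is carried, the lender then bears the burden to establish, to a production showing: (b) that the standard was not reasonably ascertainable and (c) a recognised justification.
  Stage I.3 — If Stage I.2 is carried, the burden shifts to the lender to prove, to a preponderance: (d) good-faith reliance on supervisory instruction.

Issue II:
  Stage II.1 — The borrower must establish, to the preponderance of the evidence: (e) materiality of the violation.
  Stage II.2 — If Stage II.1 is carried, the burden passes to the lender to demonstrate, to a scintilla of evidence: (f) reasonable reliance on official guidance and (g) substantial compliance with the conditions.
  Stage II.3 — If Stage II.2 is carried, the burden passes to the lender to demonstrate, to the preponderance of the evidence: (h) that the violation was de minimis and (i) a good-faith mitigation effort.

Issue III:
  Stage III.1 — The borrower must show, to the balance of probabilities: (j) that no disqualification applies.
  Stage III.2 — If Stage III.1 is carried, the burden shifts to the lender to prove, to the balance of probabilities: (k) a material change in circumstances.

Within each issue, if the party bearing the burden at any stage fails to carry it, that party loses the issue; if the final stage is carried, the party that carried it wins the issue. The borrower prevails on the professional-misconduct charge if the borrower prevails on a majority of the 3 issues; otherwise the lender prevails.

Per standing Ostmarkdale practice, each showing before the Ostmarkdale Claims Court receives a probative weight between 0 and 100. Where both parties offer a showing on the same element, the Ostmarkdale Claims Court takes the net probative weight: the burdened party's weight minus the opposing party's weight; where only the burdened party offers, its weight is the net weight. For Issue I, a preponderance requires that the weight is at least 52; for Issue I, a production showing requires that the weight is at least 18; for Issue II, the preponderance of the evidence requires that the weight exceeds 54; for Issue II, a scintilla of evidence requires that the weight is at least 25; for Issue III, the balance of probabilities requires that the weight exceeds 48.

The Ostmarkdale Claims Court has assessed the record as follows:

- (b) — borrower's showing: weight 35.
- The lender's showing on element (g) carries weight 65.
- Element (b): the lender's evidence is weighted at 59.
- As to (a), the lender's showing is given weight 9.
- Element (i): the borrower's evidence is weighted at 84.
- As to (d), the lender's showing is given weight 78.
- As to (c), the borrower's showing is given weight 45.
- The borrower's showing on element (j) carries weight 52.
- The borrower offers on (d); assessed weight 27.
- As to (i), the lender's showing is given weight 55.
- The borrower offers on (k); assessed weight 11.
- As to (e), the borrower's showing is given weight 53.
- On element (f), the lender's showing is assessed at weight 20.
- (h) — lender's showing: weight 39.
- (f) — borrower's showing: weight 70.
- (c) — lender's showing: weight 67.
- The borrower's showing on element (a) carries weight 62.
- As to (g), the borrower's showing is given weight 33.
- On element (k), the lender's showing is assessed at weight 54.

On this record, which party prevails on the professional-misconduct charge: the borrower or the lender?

— Issue I —
Stage I.1 — burden on borrower; standard: a preponderance (weight is at least 52).
    (a): 62 − 9 = 53 ≥ 52 [met]
  Stage I.1 carried; the burden shifts to the lender.
Stage I.2 — burden on lender; standard: a production showing (weight is at least 18).
    (b): 59 − 35 = 24 ≥ 18 [met]
    (c): 67 − 45 = 22 ≥ 18 [met]
  Stage I.2 carried; the burden remains with the lender.
Stage I.3 — burden on lender; standard: a preponderance (weight is at least 52).
    (d): 78 − 27 = 51 < 52 [not met]
  Not every element is met, so the lender fails to carry Stage I.3.
The analysis ends at Stage I.3; the borrower prevails on this issue.
— Issue II —
Stage II.1 (borrower, the preponderance of the evidence, weight exceeds 54): (e) 53 ≤ 54 — fails.
  The borrower does not carry Stage II.1.
The lender prevails on this issue.
— Issue III —
Stage III.1 (borrower, the balance of probabilities, weight exceeds 48): (j) 52 > 48 — meets.
  Stage III.1 is satisfied; the onus moves to the lender.
Stage III.2 (lender, the balance of probabilities, weight exceeds 48): (k) net 54−11=43 ≤ 48 — fails.
  Not every element is met, so the lender fails to carry Stage III.2.
The borrower prevails on this issue.
Per-issue: Issue I → borrower; Issue II → lender; Issue III → borrower. The borrower must prevail on a majority of issues; overall, the borrower prevails.

borrower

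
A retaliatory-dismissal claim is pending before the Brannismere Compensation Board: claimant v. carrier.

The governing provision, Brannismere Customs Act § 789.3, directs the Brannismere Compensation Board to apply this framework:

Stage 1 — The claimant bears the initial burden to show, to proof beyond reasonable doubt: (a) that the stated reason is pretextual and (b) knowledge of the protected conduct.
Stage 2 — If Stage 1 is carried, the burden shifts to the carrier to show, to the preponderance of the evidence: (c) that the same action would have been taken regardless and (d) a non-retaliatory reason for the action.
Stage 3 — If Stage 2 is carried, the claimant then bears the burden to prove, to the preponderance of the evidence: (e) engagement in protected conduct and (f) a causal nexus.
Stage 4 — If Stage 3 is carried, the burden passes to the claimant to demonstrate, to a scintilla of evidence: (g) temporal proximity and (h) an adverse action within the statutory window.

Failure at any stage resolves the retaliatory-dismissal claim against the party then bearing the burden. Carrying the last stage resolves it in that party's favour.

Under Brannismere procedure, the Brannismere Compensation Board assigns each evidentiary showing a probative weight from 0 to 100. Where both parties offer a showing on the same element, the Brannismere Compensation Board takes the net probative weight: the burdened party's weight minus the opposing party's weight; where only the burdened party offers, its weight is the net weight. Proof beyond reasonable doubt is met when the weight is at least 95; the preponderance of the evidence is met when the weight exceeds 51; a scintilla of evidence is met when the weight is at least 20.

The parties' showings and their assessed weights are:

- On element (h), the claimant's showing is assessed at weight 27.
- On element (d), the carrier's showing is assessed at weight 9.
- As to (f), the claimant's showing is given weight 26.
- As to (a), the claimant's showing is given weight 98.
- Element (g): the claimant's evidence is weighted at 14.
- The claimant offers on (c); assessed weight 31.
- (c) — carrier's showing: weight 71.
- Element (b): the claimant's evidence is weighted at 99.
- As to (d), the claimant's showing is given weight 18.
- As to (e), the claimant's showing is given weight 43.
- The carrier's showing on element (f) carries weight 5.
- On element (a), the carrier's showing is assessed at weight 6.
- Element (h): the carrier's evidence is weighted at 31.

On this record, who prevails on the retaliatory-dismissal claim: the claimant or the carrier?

At Stage 1 the claimant must meet proof beyond reasonable doubt (weight is at least 95): on (a) the weight is 98 less the opposing 6 gives net 92, < 95, so (a) does not meet the standard; on (b) the weight is 99, ≥ 95, so (b) meets the standard.
  Not every element is met, so the claimant fails to carry Stage 1.
The carrier prevails.

carrier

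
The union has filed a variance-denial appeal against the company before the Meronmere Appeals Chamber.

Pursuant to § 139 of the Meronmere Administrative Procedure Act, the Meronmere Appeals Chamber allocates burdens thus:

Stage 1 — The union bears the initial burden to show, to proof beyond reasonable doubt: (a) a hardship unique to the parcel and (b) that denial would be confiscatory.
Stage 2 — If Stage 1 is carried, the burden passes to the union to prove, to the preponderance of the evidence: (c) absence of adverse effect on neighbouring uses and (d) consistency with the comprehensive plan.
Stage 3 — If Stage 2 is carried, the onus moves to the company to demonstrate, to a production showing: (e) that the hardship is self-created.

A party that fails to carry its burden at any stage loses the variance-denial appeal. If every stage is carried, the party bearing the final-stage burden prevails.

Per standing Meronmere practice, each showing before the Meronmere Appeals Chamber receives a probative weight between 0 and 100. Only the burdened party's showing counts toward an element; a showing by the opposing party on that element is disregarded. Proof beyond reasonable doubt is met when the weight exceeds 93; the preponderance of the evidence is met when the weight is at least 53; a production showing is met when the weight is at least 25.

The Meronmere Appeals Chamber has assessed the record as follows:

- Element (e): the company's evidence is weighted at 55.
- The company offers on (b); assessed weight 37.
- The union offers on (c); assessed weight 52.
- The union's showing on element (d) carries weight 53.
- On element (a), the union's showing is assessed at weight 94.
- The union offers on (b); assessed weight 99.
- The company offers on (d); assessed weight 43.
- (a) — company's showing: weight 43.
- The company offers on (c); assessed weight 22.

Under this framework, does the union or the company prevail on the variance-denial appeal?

company

Stage 1 (union, proof beyond reasonable doubt, weight exceeds 93): (a) 94 (company's 43 disregarded) > 93 — meets; (b) 99 (company's 37 disregarded) > 93 — meets.
  Stage 1 is satisfied; the union continues to bear the burden.
Stage 2 (union, the preponderance of the evidence, weight is at least 53): (c) 52 (company's 22 disregarded) < 53 — fails; (d) 53 (company's 43 disregarded) ≥ 53 — meets.
  Stage 2 not carried; the union fails its burden.
The analysis ends at Stage 2; the company prevails.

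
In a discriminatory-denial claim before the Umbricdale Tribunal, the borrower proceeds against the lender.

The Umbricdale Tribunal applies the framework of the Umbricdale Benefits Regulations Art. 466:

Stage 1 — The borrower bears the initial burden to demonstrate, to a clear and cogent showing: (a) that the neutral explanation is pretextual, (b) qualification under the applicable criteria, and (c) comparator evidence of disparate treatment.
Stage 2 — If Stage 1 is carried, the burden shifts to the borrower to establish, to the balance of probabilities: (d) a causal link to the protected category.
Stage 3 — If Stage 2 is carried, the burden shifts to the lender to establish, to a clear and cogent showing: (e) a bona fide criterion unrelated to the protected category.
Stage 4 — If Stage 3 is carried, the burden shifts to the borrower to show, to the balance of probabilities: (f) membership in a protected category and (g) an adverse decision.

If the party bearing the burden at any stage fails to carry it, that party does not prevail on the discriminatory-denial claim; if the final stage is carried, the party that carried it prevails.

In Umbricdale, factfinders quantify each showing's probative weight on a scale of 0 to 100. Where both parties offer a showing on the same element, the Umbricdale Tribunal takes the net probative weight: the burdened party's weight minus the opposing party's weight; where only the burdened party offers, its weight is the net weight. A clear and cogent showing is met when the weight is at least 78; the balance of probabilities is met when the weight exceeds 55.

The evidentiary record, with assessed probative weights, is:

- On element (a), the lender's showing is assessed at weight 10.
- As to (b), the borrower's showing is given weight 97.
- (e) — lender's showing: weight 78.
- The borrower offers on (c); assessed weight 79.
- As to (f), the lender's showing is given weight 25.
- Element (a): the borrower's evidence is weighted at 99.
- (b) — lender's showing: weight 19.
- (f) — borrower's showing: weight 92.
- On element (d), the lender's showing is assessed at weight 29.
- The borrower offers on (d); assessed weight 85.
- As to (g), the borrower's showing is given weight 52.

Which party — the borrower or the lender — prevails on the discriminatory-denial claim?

Stage 1 (borrower, a clear and cogent showing, weight is at least 78): (a) net 99−10=89 ≥ 78 — meets; (b) net 97−19=78 ≥ 78 — meets; (c) 79 ≥ 78 — meets.
  Stage 1 carried; the burden remains with the borrower.
Stage 2 (borrower, the balance of probabilities, weight exceeds 55): (d) net 85−29=56 > 55 — meets.
  Stage 2 is satisfied; the onus moves to the lender.
Stage 3 (lender, a clear and cogent showing, weight is at least 78): (e) 78 ≥ 78 — meets.
  Stage 3 is satisfied; the onus moves to the borrower.
Stage 4 (borrower, the balance of probabilities, weight exceeds 55): (f) net 92−25=67 > 55 — meets; (g) 52 ≤ 55 — fails.
  Stage 4 not carried; the borrower fails its burden.
The analysis ends at Stage 4; the lender prevails.

lender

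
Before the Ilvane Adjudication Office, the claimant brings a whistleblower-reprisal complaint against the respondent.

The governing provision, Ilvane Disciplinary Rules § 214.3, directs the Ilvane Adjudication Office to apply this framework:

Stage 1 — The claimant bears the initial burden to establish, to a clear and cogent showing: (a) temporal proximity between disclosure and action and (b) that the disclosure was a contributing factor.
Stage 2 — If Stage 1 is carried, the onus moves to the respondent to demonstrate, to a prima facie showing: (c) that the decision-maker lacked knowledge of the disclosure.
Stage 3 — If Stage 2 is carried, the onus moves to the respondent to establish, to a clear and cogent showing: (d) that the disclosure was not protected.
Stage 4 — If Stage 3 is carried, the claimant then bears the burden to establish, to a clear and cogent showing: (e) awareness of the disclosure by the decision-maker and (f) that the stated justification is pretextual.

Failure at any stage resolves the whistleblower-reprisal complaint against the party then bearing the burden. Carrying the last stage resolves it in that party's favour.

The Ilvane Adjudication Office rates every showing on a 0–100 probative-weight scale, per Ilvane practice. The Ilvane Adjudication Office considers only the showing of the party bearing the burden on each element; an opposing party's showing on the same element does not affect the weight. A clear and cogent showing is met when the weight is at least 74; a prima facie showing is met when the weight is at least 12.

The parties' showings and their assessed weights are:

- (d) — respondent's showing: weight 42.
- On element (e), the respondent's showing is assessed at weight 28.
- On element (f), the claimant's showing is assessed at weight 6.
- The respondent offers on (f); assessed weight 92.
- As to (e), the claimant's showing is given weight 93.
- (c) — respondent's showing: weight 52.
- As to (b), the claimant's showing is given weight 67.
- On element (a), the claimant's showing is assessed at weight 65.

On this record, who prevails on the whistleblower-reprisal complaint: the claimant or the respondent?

respondent

Stage 1 (claimant, a clear and cogent showing, weight is at least 74): (a) 65 < 74 — fails; (b) 67 < 74 — fails.
  The claimant does not carry Stage 1.
The respondent prevails.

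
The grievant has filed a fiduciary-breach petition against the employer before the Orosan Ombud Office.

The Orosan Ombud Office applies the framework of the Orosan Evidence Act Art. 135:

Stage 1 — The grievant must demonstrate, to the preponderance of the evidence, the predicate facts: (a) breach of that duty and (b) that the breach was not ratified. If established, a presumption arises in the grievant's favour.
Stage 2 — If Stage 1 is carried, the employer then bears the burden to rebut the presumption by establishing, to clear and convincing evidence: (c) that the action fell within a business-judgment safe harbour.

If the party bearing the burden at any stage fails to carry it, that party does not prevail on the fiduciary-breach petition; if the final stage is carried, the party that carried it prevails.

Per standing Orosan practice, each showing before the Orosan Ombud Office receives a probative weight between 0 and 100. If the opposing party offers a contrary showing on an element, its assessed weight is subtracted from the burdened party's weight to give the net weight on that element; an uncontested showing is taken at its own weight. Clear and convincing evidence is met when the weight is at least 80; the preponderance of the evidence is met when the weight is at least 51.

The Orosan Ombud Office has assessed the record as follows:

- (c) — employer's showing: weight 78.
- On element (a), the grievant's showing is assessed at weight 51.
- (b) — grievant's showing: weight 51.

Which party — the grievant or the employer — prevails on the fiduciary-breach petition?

grievant

Stage 1 — burden on grievant; standard: the preponderance of the evidence (weight is at least 51).
    (a): 51 ≥ 51 [met]
    (b): 51 ≥ 51 [met]
  All elements met. The burden passes to the employer.
Stage 2 — burden on employer; standard: clear and convincing evidence (weight is at least 80).
    (c): 78 < 80 [not met]
  Not every element is met, so the employer fails to carry Stage 2.
The grievant prevails.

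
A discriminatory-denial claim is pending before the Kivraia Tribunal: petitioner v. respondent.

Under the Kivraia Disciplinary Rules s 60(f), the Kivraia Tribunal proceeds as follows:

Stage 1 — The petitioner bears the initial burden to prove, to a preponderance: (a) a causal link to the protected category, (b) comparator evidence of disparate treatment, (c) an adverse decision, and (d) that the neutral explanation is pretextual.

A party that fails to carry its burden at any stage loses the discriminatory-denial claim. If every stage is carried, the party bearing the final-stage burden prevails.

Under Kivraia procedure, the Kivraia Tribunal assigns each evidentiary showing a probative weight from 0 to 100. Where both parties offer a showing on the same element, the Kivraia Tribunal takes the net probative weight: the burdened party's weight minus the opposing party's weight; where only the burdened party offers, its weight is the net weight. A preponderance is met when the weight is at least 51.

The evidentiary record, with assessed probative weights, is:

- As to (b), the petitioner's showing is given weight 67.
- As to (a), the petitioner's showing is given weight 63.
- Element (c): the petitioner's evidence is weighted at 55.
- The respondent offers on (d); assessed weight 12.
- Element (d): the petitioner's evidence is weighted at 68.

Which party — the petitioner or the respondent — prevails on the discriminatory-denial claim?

petitioner

Stage 1 (petitioner, a preponderance, weight is at least 51): (a) 63 ≥ 51 — meets; (b) 67 ≥ 51 — meets; (c) 55 ≥ 51 — meets; (d) net 68−12=56 ≥ 51 — meets.
  The petitioner carries the last stage.
All stages carried — the petitioner prevails.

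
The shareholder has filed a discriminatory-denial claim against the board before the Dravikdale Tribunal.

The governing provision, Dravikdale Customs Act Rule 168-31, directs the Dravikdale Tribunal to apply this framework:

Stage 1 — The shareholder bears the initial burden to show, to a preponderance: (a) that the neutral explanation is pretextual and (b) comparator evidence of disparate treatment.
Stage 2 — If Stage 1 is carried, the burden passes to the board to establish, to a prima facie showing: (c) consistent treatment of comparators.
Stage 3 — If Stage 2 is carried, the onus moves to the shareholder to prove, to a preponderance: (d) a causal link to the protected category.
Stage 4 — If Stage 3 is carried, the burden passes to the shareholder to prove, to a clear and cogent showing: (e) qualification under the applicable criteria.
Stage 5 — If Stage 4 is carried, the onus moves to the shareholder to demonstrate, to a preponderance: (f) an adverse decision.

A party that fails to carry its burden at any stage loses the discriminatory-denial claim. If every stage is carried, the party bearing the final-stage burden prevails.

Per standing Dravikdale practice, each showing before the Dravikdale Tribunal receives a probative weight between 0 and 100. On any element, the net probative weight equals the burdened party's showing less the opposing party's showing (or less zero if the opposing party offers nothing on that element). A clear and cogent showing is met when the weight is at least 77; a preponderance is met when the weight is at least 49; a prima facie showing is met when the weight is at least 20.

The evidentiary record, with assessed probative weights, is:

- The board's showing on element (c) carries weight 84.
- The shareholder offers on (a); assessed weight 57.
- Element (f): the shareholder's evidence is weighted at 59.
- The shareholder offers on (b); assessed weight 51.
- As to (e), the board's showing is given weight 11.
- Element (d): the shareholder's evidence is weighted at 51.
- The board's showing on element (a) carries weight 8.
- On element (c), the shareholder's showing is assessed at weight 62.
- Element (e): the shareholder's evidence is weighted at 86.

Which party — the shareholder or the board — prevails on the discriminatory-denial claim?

Stage 1 (shareholder, a preponderance, weight is at least 49): (a) net 57−8=49 ≥ 49 — meets; (b) 51 ≥ 49 — meets.
  All elements met. The burden passes to the board.
Stage 2 (board, a prima facie showing, weight is at least 20): (c) net 84−62=22 ≥ 20 — meets.
  Stage 2 carried; the burden shifts to the shareholder.
Stage 3 (shareholder, a preponderance, weight is at least 49): (d) 51 ≥ 49 — meets.
  Stage 3 is satisfied; the shareholder continues to bear the burden.
Stage 4 (shareholder, a clear and cogent showing, weight is at least 77): (e) net 86−11=75 < 77 — fails.
  Stage 4 not carried; the shareholder fails its burden.
So the board prevails.

board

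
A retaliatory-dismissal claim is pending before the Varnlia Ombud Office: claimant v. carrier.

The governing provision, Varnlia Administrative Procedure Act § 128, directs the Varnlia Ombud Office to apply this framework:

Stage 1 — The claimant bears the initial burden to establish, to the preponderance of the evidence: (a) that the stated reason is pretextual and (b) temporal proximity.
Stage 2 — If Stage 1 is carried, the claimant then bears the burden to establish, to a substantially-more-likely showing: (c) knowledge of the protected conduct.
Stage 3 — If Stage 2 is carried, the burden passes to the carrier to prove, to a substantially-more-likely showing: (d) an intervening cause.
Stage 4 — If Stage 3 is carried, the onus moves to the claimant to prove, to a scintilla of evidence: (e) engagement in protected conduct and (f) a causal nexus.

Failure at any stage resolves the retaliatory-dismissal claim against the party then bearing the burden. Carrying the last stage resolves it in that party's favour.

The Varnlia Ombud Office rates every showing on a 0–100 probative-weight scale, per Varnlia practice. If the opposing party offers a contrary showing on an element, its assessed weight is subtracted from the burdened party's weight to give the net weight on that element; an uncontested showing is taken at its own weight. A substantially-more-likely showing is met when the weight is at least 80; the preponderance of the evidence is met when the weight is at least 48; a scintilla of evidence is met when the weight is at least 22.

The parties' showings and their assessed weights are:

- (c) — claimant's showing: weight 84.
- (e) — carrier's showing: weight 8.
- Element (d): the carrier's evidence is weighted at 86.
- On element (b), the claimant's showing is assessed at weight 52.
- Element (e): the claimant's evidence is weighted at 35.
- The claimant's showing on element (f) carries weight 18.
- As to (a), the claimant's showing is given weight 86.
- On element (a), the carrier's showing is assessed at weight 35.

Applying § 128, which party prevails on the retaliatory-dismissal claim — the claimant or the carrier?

carrier

At Stage 1 the claimant must meet the preponderance of the evidence (weight is at least 48): on (a) the weight is 86 less the opposing 35 gives net 51, ≥ 48, so (a) meets the standard; on (b) the weight is 52, ≥ 48, so (b) meets the standard.
  All elements met. The claimant retains the burden for Stage 2.
At Stage 2 the claimant must meet a substantially-more-likely showing (weight is at least 80): on (c) the weight is 84, which does reach 80, so (c) meets the standard.
  The claimant carries Stage 2; the carrier now bears the burden.
At Stage 3 the carrier must meet a substantially-more-likely showing (weight is at least 80): on (d) the weight is 86, which does reach 80, so (d) meets the standard.
  Stage 3 carried; the burden shifts to the claimant.
At Stage 4 the claimant must meet a scintilla of evidence (weight is at least 22): on (e) the weight is 35 less the opposing 8 gives net 27, which does reach 22, so (e) meets the standard; on (f) the weight is 18, which does not reach 22, so (f) does not meet the standard.
  The claimant does not carry Stage 4.
So the carrier prevails.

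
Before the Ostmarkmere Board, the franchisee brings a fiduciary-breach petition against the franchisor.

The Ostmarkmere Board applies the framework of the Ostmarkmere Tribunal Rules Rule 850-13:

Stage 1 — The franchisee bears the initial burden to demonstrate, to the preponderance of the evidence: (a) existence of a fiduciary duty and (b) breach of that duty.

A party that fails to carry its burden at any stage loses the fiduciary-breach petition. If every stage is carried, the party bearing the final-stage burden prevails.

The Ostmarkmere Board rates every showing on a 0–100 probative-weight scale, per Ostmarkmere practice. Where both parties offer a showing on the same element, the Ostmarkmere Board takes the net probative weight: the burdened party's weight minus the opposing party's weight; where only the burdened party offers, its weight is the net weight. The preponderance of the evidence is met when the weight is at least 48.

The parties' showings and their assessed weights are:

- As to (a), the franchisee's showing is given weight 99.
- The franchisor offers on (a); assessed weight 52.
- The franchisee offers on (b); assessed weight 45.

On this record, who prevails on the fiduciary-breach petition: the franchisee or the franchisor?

franchisor

Stage 1 (franchisee, the preponderance of the evidence, weight is at least 48): (a) net 99−52=47 < 48 — fails; (b) 45 < 48 — fails.
  Stage 1 not carried; the franchisee fails its burden.
The analysis ends at Stage 1; the franchisor prevails.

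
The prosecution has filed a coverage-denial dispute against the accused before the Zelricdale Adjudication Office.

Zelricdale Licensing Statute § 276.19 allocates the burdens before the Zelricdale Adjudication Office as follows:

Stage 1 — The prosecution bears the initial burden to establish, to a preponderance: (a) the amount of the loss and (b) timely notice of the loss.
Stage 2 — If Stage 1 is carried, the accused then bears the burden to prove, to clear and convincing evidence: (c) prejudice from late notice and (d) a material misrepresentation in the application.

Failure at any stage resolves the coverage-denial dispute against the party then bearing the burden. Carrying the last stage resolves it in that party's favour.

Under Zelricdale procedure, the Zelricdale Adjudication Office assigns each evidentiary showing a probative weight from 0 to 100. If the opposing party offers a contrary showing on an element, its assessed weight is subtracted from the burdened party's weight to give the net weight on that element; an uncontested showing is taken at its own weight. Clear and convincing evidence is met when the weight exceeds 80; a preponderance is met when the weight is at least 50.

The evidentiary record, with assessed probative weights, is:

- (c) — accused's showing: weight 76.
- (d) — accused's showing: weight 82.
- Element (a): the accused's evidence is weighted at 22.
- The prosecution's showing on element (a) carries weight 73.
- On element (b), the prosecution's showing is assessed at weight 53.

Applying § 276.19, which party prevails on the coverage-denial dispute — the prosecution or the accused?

prosecution

Stage 1 (prosecution, a preponderance, weight is at least 50): (a) net 73−22=51 ≥ 50 — meets; (b) 53 ≥ 50 — meets.
  The prosecution carries Stage 1; the accused now bears the burden.
Stage 2 (accused, clear and convincing evidence, weight exceeds 80): (c) 76 ≤ 80 — fails; (d) 82 > 80 — meets.
  Not every element is met, so the accused fails to carry Stage 2.
So the prosecution prevails.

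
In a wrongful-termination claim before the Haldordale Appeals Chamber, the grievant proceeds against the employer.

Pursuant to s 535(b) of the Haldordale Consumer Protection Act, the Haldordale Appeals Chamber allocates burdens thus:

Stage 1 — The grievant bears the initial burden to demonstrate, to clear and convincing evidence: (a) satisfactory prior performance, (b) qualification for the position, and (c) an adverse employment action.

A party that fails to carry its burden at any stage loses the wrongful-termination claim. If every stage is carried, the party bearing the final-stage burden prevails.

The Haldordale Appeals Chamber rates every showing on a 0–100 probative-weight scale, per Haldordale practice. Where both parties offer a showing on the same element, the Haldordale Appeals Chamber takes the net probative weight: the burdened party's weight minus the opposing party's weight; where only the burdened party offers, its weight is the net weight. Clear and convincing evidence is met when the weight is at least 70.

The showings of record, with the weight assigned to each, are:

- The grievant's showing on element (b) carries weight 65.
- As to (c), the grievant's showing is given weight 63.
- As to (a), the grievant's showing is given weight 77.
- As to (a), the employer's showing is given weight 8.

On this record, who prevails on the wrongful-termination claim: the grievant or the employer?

employer

Stage 1 (grievant, clear and convincing evidence, weight is at least 70): (a) net 77−8=69 < 70 — fails; (b) 65 < 70 — fails; (c) 63 < 70 — fails.
  Stage 1 not carried; the grievant fails its burden.
The employer prevails.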